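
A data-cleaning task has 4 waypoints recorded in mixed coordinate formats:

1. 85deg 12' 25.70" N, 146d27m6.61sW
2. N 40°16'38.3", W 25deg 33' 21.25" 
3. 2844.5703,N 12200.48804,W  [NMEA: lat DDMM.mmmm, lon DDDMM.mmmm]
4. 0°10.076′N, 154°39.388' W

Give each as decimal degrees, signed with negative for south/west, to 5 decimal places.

Point 1:
  Lat: 12′ + 25.7″ = 12.42833′; 85 + 12.42833/60 = 85.207139
  N → positive
  λ: 146° + 27/60 + 6.61/3600 = 146 + 0.450000 + 0.001836 = 146.451836
  W → negative
Point 2:
  Lat: 40° + 16/60 + 38.3/3600 = 40 + 0.266667 + 0.010639 = 40.277306
  N ⇒ keep positive
  λ: 33′ + 21.25″ = 33.35417′; 25 + 33.35417/60 = 25.555903
  hemisphere W, so the sign is −
Point 3:
  φ: degrees = first 2 digits = 28, minutes = 44.5703; 28 + 44.5703/60 = 28.742838
  N → positive
  Lon: degrees = first 3 digits = 122, minutes = 0.48804; 122 + 0.48804/60 = 122.008134
  W → negative
Point 4:
  Lat: 10.076′ = 0.167933°; total 0.167933
  N → positive
  λ: 154 + 39.388/60 = 154.656467
  W → negative

1. 85.20714, -146.45184
2. 40.27731, -25.55590
3. 28.74284, -122.00813
4. 0.16793, -154.65647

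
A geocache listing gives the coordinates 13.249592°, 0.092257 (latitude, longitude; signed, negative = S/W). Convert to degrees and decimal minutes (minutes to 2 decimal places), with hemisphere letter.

Lat: fractional part 0.249592 → 14.9755 minutes
Lon: 0° + 0.092257 × 60 = 0° 5.5354′

13° 14.98′ N, 0° 5.54′ E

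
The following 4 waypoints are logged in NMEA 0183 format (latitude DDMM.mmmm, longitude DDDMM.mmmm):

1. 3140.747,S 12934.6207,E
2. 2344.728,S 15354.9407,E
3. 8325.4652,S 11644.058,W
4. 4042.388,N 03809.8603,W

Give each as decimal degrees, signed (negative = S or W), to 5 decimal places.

Point 1:
  Latitude: split at 2 digits → 31° and 40.747′; 31 + 40.747/60 = 31.679117
  S ⇒ negate
  Lon: split at 3 digits → 129° and 34.6207′; 129 + 34.6207/60 = 129.577012
  E ⇒ keep positive
Point 2:
  Lat: split at 2 digits → 23° and 44.728′; 23 + 44.728/60 = 23.745467
  S → negative
  Longitude: degrees = first 3 digits = 153, minutes = 54.9407; 153 + 54.9407/60 = 153.915678
  E ⇒ keep positive
Point 3:
  φ: degrees = first 2 digits = 83, minutes = 25.4652; 83 + 25.4652/60 = 83.424420
  hemisphere S, so the sign is −
  λ: degrees = first 3 digits = 116, minutes = 44.058; 116 + 44.058/60 = 116.734300
  W → negative
Point 4:
  Lat: split at 2 digits → 40° and 42.388′; 40 + 42.388/60 = 40.706467
  N ⇒ keep positive
  Lon: split at 3 digits → 038° and 9.8603′; 38 + 9.8603/60 = 38.164338
  W ⇒ negate

1. -31.67912, 129.57701
2. -23.74547, 153.91568
3. -83.42442, -116.73430
4. 40.70647, -38.16434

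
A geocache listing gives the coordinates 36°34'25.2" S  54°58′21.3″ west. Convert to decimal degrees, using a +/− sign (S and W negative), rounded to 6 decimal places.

-36.573667, -54.972583

Lat: 36° + 34/60 + 25.2/3600 = 36 + 0.566667 + 0.007000 = 36.5736667
S ⇒ negate
λ: 54 + 58/60 + 21.3/3600 = 54.9725833
hemisphere W, so the sign is −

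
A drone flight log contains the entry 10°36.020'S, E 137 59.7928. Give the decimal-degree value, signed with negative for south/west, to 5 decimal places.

Lat: 36.02′ = 0.600333°; total 10.600333
hemisphere S, so the sign is −
Longitude: 59.7928′ = 0.996547°; total 137.996547
E → positive

-10.60033, 137.99655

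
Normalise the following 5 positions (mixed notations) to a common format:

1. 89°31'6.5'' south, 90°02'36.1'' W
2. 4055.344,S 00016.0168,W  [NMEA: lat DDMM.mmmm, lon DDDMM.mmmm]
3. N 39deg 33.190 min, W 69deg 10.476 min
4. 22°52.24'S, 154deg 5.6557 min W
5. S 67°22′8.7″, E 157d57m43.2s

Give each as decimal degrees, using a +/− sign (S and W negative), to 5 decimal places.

1. -89.51847, -90.04336
2. -40.92240, -0.26695
3. 39.55317, -69.17460
4. -22.87067, -154.09426
5. -67.36908, 157.96200

Point 1:
  φ: 89 + 31/60 + 6.5/3600 = 89.518472
  S ⇒ negate
  Lon: 2′ + 36.1″ = 2.60167′; 90 + 2.60167/60 = 90.043361
  W → negative
Point 2:
  Lat: split at 2 digits → 40° and 55.344′; 40 + 55.344/60 = 40.922400
  S → negative
  λ: degrees = first 3 digits = 0, minutes = 16.0168; 0 + 16.0168/60 = 0.266947
  hemisphere W, so the sign is −
Point 3:
  Latitude: 39 + 33.19/60 = 39.553167
  N ⇒ keep positive
  Lon: 10.476′ = 0.174600°; total 69.174600
  W → negative
Point 4:
  φ: 52.24′ = 0.870667°; total 22.870667
  S → negative
  Longitude: 154 + 5.6557/60 = 154.094262
  W ⇒ negate
Point 5:
  Lat: 22′ + 8.7″ = 22.14500′; 67 + 22.14500/60 = 67.369083
  S → negative
  λ: 157 + 57/60 + 43.2/3600 = 157.962000
  E → positive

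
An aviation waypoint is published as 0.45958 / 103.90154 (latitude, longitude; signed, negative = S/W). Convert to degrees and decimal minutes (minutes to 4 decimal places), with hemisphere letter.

0° 27.5748′ N, 103° 54.0924′ E

φ: fractional part 0.459580 → 27.574800 minutes
Longitude: minutes = (103.901540 − 103) × 60 = 54.092400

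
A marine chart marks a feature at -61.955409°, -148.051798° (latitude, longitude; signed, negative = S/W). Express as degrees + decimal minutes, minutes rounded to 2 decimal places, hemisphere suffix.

61° 57.32′ S, 148° 3.11′ W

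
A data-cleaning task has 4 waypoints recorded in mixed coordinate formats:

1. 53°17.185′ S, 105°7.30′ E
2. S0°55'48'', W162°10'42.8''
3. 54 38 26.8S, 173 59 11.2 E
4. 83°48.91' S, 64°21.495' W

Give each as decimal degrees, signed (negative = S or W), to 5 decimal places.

Point 1:
  Lat: 53 + 17.185/60 = 53.286417
  S ⇒ negate
  Longitude: 7.3′ = 0.121667°; total 105.121667
  E ⇒ keep positive
Point 2:
  φ: 55′ + 48″ = 55.80000′; 0 + 55.80000/60 = 0.930000
  hemisphere S, so the sign is −
  λ: 162 + 10/60 + 42.8/3600 = 162.178556
  W ⇒ negate
Point 3:
  Latitude: 54 + 38/60 + 26.8/3600 = 54.640778
  S → negative
  λ: 173 + 59/60 + 11.2/3600 = 173.986444
  E → positive
Point 4:
  φ: 83 + 48.91/60 = 83.815167
  hemisphere S, so the sign is −
  λ: 64 + 21.495/60 = 64.358250
  hemisphere W, so the sign is −

1. -53.28642, 105.12167
2. -0.93000, -162.17856
3. -54.64078, 173.98644
4. -83.81517, -64.35825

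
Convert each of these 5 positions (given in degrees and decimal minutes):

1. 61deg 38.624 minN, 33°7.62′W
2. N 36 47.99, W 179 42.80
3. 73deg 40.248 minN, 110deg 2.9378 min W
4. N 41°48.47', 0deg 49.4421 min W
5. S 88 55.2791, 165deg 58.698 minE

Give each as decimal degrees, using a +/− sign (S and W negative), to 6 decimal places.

1. 61.643733, -33.127000
2. 36.799833, -179.713333
3. 73.670800, -110.048963
4. 41.807833, -0.824035
5. -88.921318, 165.978300

Point 1:
  Lat: 38.624′ = 0.643733°; total 61.6437333
  N ⇒ keep positive
  Lon: 7.62′ = 0.127000°; total 33.1270000
  hemisphere W, so the sign is −
Point 2:
  φ: 36 + 47.99/60 = 36.7998333
  N ⇒ keep positive
  Lon: 42.8′ = 0.713333°; total 179.7133333
  W → negative
Point 3:
  Latitude: 73 + 40.248/60 = 73.6708000
  N ⇒ keep positive
  λ: 110 + 2.9378/60 = 110.0489633
  W ⇒ negate
Point 4:
  Latitude: 48.47′ = 0.807833°; total 41.8078333
  N ⇒ keep positive
  λ: 0 + 49.4421/60 = 0.8240350
  W ⇒ negate
Point 5:
  Latitude: 55.2791′ = 0.921318°; total 88.9213183
  S ⇒ negate
  Lon: 165 + 58.698/60 = 165.9783000
  E → positive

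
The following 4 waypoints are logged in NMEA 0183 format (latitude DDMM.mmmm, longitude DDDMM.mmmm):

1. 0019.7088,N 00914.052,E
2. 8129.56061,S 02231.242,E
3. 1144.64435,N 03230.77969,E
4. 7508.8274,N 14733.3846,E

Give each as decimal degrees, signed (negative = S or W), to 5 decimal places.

1. 0.32848, 9.23420
2. -81.49268, 22.52070
3. 11.74407, 32.51299
4. 75.14712, 147.55641

Point 1:
  Lat: degrees = first 2 digits = 0, minutes = 19.7088; 0 + 19.7088/60 = 0.328480
  N ⇒ keep positive
  λ: split at 3 digits → 009° and 14.052′; 9 + 14.052/60 = 9.234200
  E → positive
Point 2:
  Latitude: degrees = first 2 digits = 81, minutes = 29.56061; 81 + 29.56061/60 = 81.492677
  S → negative
  Lon: split at 3 digits → 022° and 31.242′; 22 + 31.242/60 = 22.520700
  E ⇒ keep positive
Point 3:
  Lat: degrees = first 2 digits = 11, minutes = 44.64435; 11 + 44.64435/60 = 11.744073
  N ⇒ keep positive
  λ: split at 3 digits → 032° and 30.77969′; 32 + 30.77969/60 = 32.512995
  E ⇒ keep positive
Point 4:
  Latitude: degrees = first 2 digits = 75, minutes = 8.8274; 75 + 8.8274/60 = 75.147123
  N ⇒ keep positive
  Lon: split at 3 digits → 147° and 33.3846′; 147 + 33.3846/60 = 147.556410
  E → positive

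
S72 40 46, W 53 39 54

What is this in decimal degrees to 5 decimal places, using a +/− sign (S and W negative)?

-72.67944, -53.66500

Latitude: 40′ + 46″ = 40.76667′; 72 + 40.76667/60 = 72.679444
S ⇒ negate
λ: 53° + 39/60 + 54/3600 = 53 + 0.650000 + 0.015000 = 53.665000
W ⇒ negate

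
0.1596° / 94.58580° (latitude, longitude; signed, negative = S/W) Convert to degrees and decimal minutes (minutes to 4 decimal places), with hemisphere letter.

0° 9.5760′ N, 94° 35.1480′ E

Lat: minutes = (0.159600 − 0) × 60 = 9.576000
Lon: minutes = (94.585800 − 94) × 60 = 35.148000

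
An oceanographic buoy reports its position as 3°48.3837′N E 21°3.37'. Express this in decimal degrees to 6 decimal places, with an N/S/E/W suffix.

Latitude: 3 + 48.3837/60 = 3.8063950
Lon: 21 + 3.37/60 = 21.0561667

3.806395° N, 21.056167° E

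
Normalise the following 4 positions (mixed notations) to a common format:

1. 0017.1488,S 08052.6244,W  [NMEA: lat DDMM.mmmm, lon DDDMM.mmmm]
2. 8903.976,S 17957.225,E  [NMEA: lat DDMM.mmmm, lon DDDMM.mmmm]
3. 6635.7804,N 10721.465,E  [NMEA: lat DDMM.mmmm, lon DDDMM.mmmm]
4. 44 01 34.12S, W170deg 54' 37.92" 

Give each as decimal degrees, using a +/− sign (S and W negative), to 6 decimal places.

Point 1:
  Lat: split at 2 digits → 00° and 17.1488′; 0 + 17.1488/60 = 0.2858133
  S → negative
  Longitude: split at 3 digits → 080° and 52.6244′; 80 + 52.6244/60 = 80.8770733
  W ⇒ negate
Point 2:
  Lat: degrees = first 2 digits = 89, minutes = 3.976; 89 + 3.976/60 = 89.0662667
  S → negative
  Longitude: degrees = first 3 digits = 179, minutes = 57.225; 179 + 57.225/60 = 179.9537500
  E → positive
Point 3:
  Lat: degrees = first 2 digits = 66, minutes = 35.7804; 66 + 35.7804/60 = 66.5963400
  N → positive
  Longitude: split at 3 digits → 107° and 21.465′; 107 + 21.465/60 = 107.3577500
  E ⇒ keep positive
Point 4:
  φ: 1′ + 34.12″ = 1.56867′; 44 + 1.56867/60 = 44.0261444
  S → negative
  Longitude: 54′ + 37.92″ = 54.63200′; 170 + 54.63200/60 = 170.9105333
  W → negative

1. -0.285813, -80.877073
2. -89.066267, 179.953750
3. 66.596340, 107.357750
4. -44.026144, -170.910533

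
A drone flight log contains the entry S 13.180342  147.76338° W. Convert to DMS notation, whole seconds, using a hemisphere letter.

φ: 0.180342° → 10.82052′; 0.82052 × 60 = 49.23″
Lon: 0.763380 × 60 = 45.80280′ → 45′, remainder × 60 = 48.17″

13°10′49″ S, 147°45′48″ W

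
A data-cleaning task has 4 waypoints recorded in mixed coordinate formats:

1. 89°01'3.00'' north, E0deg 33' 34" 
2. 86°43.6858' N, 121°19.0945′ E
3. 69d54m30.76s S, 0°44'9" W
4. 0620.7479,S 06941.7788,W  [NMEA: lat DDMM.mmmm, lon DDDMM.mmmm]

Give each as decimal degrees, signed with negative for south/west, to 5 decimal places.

1. 89.01750, 0.55944
2. 86.72810, 121.31824
3. -69.90854, -0.73583
4. -6.34580, -69.69631

Point 1:
  Latitude: 89° + 1/60 + 3/3600 = 89 + 0.016667 + 0.000833 = 89.017500
  N ⇒ keep positive
  Lon: 0 + 33/60 + 34/3600 = 0.559444
  E ⇒ keep positive
Point 2:
  φ: 86 + 43.6858/60 = 86.728097
  N ⇒ keep positive
  Longitude: 19.0945′ = 0.318242°; total 121.318242
  E ⇒ keep positive
Point 3:
  Latitude: 54′ + 30.76″ = 54.51267′; 69 + 54.51267/60 = 69.908544
  S ⇒ negate
  Lon: 0 + 44/60 + 9/3600 = 0.735833
  W → negative
Point 4:
  Lat: degrees = first 2 digits = 6, minutes = 20.7479; 6 + 20.7479/60 = 6.345798
  S → negative
  Longitude: degrees = first 3 digits = 69, minutes = 41.7788; 69 + 41.7788/60 = 69.696313
  W ⇒ negate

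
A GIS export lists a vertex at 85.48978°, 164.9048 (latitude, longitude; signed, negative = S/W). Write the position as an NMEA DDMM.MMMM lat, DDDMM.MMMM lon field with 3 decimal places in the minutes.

8529.387,N / 16454.288,E

φ: minutes = (85.489780 − 85) × 60 = 29.38680
λ: minutes = (164.904800 − 164) × 60 = 54.28800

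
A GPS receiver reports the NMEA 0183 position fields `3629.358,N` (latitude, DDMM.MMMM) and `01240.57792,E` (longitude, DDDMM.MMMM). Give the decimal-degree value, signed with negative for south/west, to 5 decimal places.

Lat: degrees = first 2 digits = 36, minutes = 29.358; 36 + 29.358/60 = 36.489300
N ⇒ keep positive
Lon: split at 3 digits → 012° and 40.57792′; 12 + 40.57792/60 = 12.676299
E → positive

36.48930, 12.67630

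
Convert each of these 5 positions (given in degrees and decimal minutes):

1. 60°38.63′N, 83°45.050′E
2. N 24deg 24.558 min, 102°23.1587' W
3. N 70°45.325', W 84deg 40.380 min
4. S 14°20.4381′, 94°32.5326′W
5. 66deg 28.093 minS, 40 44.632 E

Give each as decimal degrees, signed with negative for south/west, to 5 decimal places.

1. 60.64383, 83.75083
2. 24.40930, -102.38598
3. 70.75542, -84.67300
4. -14.34064, -94.54221
5. -66.46822, 40.74387

Point 1:
  Latitude: 38.63′ = 0.643833°; total 60.643833
  N ⇒ keep positive
  Longitude: 83 + 45.05/60 = 83.750833
  E → positive
Point 2:
  Latitude: 24 + 24.558/60 = 24.409300
  N → positive
  λ: 23.1587′ = 0.385978°; total 102.385978
  W ⇒ negate
Point 3:
  Latitude: 45.325′ = 0.755417°; total 70.755417
  N → positive
  Lon: 40.38′ = 0.673000°; total 84.673000
  hemisphere W, so the sign is −
Point 4:
  φ: 14 + 20.4381/60 = 14.340635
  hemisphere S, so the sign is −
  Longitude: 94 + 32.5326/60 = 94.542210
  hemisphere W, so the sign is −
Point 5:
  φ: 28.093′ = 0.468217°; total 66.468217
  S → negative
  λ: 44.632′ = 0.743867°; total 40.743867
  E ⇒ keep positive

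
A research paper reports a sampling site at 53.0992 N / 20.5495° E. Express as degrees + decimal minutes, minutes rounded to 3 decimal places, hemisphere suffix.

Lat: 53° + 0.099200 × 60 = 53° 5.95200′
Longitude: 20° + 0.549500 × 60 = 20° 32.97000′

53° 5.952′ N, 20° 32.970′ E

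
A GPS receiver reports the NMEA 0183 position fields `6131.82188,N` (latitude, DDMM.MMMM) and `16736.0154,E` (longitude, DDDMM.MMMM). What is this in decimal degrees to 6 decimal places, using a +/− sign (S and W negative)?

61.530365, 167.600257

Lat: split at 2 digits → 61° and 31.82188′; 61 + 31.82188/60 = 61.5303647
N → positive
Longitude: split at 3 digits → 167° and 36.0154′; 167 + 36.0154/60 = 167.6002567
E → positive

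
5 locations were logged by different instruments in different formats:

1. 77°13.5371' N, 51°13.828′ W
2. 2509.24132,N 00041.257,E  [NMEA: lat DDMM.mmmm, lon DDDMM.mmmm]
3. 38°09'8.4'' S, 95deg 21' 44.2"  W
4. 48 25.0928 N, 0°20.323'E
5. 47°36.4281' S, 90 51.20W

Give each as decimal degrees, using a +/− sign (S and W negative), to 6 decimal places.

Point 1:
  φ: 77 + 13.5371/60 = 77.2256183
  N ⇒ keep positive
  λ: 13.828′ = 0.230467°; total 51.2304667
  W → negative
Point 2:
  Latitude: degrees = first 2 digits = 25, minutes = 9.24132; 25 + 9.24132/60 = 25.1540220
  N → positive
  Lon: split at 3 digits → 000° and 41.257′; 0 + 41.257/60 = 0.6876167
  E ⇒ keep positive
Point 3:
  φ: 9′ + 8.4″ = 9.14000′; 38 + 9.14000/60 = 38.1523333
  S → negative
  Longitude: 21′ + 44.2″ = 21.73667′; 95 + 21.73667/60 = 95.3622778
  W → negative
Point 4:
  Latitude: 25.0928′ = 0.418213°; total 48.4182133
  N → positive
  Longitude: 20.323′ = 0.338717°; total 0.3387167
  E → positive
Point 5:
  φ: 47 + 36.4281/60 = 47.6071350
  S ⇒ negate
  Longitude: 51.2′ = 0.853333°; total 90.8533333
  W → negative

1. 77.225618, -51.230467
2. 25.154022, 0.687617
3. -38.152333, -95.362278
4. 48.418213, 0.338717
5. -47.607135, -90.853333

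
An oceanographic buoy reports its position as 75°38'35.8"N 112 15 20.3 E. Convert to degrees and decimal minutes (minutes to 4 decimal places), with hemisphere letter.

Lat: seconds/60 = 0.59667; minutes = 38 + 0.59667 = 38.596667
λ: seconds/60 = 0.33833; minutes = 15 + 0.33833 = 15.338333

75° 38.5967′ N, 112° 15.3383′ E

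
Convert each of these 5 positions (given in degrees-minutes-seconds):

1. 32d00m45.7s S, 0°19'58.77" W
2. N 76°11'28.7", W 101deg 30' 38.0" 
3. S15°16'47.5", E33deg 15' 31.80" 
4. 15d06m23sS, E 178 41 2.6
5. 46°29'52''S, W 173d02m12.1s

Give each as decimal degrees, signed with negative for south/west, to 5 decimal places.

Point 1:
  Latitude: 32 + 0/60 + 45.7/3600 = 32.012694
  S ⇒ negate
  λ: 0° + 19/60 + 58.77/3600 = 0 + 0.316667 + 0.016325 = 0.332992
  W ⇒ negate
Point 2:
  Lat: 11′ + 28.7″ = 11.47833′; 76 + 11.47833/60 = 76.191306
  N → positive
  Lon: 101 + 30/60 + 38/3600 = 101.510556
  W ⇒ negate
Point 3:
  Latitude: 16′ + 47.5″ = 16.79167′; 15 + 16.79167/60 = 15.279861
  hemisphere S, so the sign is −
  Lon: 33° + 15/60 + 31.8/3600 = 33 + 0.250000 + 0.008833 = 33.258833
  E → positive
Point 4:
  Latitude: 15° + 6/60 + 23/3600 = 15 + 0.100000 + 0.006389 = 15.106389
  hemisphere S, so the sign is −
  Lon: 178 + 41/60 + 2.6/3600 = 178.684056
  E ⇒ keep positive
Point 5:
  Latitude: 46° + 29/60 + 52/3600 = 46 + 0.483333 + 0.014444 = 46.497778
  hemisphere S, so the sign is −
  λ: 173° + 2/60 + 12.1/3600 = 173 + 0.033333 + 0.003361 = 173.036694
  W ⇒ negate

1. -32.01269, -0.33299
2. 76.19131, -101.51056
3. -15.27986, 33.25883
4. -15.10639, 178.68406
5. -46.49778, -173.03669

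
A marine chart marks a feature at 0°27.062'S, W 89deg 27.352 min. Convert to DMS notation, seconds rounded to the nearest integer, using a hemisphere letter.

Lat: 27.06200′ → 27′ and 0.06200 × 60 = 3.72″
Lon: fractional minutes 0.35200 × 60 = 21.12″

0°27′4″ S, 89°27′21″ W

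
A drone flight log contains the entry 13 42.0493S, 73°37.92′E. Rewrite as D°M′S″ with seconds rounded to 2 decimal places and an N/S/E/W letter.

φ: 42.04930′ → 42′ and 0.04930 × 60 = 2.9580″
Longitude: 37.92000′ → 37′ and 0.92000 × 60 = 55.2000″

13°42′2.96″ S, 73°37′55.20″ E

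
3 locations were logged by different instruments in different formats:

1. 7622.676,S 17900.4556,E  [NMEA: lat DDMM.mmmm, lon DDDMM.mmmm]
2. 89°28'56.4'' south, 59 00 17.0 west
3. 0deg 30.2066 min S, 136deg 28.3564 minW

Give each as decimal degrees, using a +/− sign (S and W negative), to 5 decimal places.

1. -76.37793, 179.00759
2. -89.48233, -59.00472
3. -0.50344, -136.47261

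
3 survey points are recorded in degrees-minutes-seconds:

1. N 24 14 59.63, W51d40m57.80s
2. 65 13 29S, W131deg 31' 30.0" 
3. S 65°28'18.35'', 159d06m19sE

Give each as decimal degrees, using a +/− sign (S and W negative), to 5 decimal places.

Point 1:
  Lat: 14′ + 59.63″ = 14.99383′; 24 + 14.99383/60 = 24.249897
  N ⇒ keep positive
  λ: 51° + 40/60 + 57.8/3600 = 51 + 0.666667 + 0.016056 = 51.682722
  hemisphere W, so the sign is −
Point 2:
  φ: 65° + 13/60 + 29/3600 = 65 + 0.216667 + 0.008056 = 65.224722
  S → negative
  λ: 131 + 31/60 + 30/3600 = 131.525000
  hemisphere W, so the sign is −
Point 3:
  φ: 65° + 28/60 + 18.35/3600 = 65 + 0.466667 + 0.005097 = 65.471764
  S → negative
  λ: 159° + 6/60 + 19/3600 = 159 + 0.100000 + 0.005278 = 159.105278
  E ⇒ keep positive

1. 24.24990, -51.68272
2. -65.22472, -131.52500
3. -65.47176, 159.10528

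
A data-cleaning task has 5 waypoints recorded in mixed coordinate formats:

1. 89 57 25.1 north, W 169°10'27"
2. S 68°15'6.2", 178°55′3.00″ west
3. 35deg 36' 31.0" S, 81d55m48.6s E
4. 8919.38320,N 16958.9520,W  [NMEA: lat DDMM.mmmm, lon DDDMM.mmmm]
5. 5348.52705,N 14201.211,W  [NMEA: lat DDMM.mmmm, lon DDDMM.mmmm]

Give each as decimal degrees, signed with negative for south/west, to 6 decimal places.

Point 1:
  Latitude: 57′ + 25.1″ = 57.41833′; 89 + 57.41833/60 = 89.9569722
  N → positive
  λ: 169 + 10/60 + 27/3600 = 169.1741667
  W → negative
Point 2:
  Latitude: 68 + 15/60 + 6.2/3600 = 68.2517222
  hemisphere S, so the sign is −
  λ: 178° + 55/60 + 3/3600 = 178 + 0.916667 + 0.000833 = 178.9175000
  hemisphere W, so the sign is −
Point 3:
  Lat: 35° + 36/60 + 31/3600 = 35 + 0.600000 + 0.008611 = 35.6086111
  S → negative
  λ: 55′ + 48.6″ = 55.81000′; 81 + 55.81000/60 = 81.9301667
  E ⇒ keep positive
Point 4:
  φ: split at 2 digits → 89° and 19.3832′; 89 + 19.3832/60 = 89.3230533
  N ⇒ keep positive
  Lon: degrees = first 3 digits = 169, minutes = 58.952; 169 + 58.952/60 = 169.9825333
  W ⇒ negate
Point 5:
  Lat: degrees = first 2 digits = 53, minutes = 48.52705; 53 + 48.52705/60 = 53.8087842
  N ⇒ keep positive
  Longitude: split at 3 digits → 142° and 1.211′; 142 + 1.211/60 = 142.0201833
  hemisphere W, so the sign is −

1. 89.956972, -169.174167
2. -68.251722, -178.917500
3. -35.608611, 81.930167
4. 89.323053, -169.982533
5. 53.808784, -142.020183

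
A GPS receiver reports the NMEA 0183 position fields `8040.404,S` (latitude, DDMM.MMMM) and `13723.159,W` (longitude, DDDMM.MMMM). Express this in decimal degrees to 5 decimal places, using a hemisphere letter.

Latitude: degrees = first 2 digits = 80, minutes = 40.404; 80 + 40.404/60 = 80.673400
Longitude: split at 3 digits → 137° and 23.159′; 137 + 23.159/60 = 137.385983

80.67340° S, 137.38598° W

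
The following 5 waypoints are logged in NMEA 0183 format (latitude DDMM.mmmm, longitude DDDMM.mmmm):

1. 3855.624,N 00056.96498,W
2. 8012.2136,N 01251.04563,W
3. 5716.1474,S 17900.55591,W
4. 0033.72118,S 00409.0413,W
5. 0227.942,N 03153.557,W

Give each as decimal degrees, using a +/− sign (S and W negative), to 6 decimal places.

1. 38.927067, -0.949416
2. 80.203560, -12.850761
3. -57.269123, -179.009265
4. -0.562020, -4.150688
5. 2.465700, -31.892617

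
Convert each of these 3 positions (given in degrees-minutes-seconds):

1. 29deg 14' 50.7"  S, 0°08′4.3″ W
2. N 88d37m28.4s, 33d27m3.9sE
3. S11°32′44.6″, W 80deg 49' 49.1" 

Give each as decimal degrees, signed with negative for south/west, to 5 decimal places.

1. -29.24742, -0.13453
2. 88.62456, 33.45108
3. -11.54572, -80.83031

Point 1:
  Latitude: 14′ + 50.7″ = 14.84500′; 29 + 14.84500/60 = 29.247417
  hemisphere S, so the sign is −
  λ: 0 + 8/60 + 4.3/3600 = 0.134528
  hemisphere W, so the sign is −
Point 2:
  Lat: 37′ + 28.4″ = 37.47333′; 88 + 37.47333/60 = 88.624556
  N ⇒ keep positive
  Longitude: 27′ + 3.9″ = 27.06500′; 33 + 27.06500/60 = 33.451083
  E ⇒ keep positive
Point 3:
  Latitude: 11 + 32/60 + 44.6/3600 = 11.545722
  hemisphere S, so the sign is −
  Lon: 80 + 49/60 + 49.1/3600 = 80.830306
  W ⇒ negate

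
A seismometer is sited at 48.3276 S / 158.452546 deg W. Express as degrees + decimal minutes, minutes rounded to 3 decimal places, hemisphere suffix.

Latitude: minutes = (48.327600 − 48) × 60 = 19.65600
λ: 158° + 0.452546 × 60 = 158° 27.15276′

48° 19.656′ S, 158° 27.153′ W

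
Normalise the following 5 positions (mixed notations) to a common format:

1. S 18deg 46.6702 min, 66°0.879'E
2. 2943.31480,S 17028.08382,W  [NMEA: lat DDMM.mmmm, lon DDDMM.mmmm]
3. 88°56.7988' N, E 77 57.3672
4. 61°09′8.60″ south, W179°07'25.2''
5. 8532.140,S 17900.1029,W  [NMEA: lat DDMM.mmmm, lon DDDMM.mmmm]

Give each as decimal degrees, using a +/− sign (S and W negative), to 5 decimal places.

1. -18.77784, 66.01465
2. -29.72191, -170.46806
3. 88.94665, 77.95612
4. -61.15239, -179.12367
5. -85.53567, -179.00172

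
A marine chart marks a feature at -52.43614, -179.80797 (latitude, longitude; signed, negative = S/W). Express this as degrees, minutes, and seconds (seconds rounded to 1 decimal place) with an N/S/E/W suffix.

52°26′10.1″ S, 179°48′28.7″ W

Latitude is negative → S; |value| = 52.436140
Lat: 0.436140 × 60 = 26.16840′ → 26′, remainder × 60 = 10.104″
Longitude is negative → W; |value| = 179.807970
Longitude: 0.807970° → 48.47820′; 0.47820 × 60 = 28.692″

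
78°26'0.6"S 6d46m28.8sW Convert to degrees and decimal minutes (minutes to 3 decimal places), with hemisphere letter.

78° 26.010′ S, 6° 46.480′ W

φ: seconds/60 = 0.01000; minutes = 26 + 0.01000 = 26.01000
λ: 46 + 28.8/60 = 46.48000′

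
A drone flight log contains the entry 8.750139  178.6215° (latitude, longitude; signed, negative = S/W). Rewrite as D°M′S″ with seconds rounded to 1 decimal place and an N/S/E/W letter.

Latitude: whole degrees 8; 45.00834′ → 45′ and 0.500″
Lon: whole degrees 178; 37.29000′ → 37′ and 17.400″

8°45′0.5″ N, 178°37′17.4″ E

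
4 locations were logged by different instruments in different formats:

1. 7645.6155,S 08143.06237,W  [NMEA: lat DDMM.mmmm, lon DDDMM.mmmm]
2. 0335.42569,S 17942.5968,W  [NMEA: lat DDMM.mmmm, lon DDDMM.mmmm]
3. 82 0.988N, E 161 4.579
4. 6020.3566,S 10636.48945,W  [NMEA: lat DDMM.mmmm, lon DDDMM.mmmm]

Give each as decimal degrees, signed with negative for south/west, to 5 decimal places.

1. -76.76026, -81.71771
2. -3.59043, -179.70995
3. 82.01647, 161.07632
4. -60.33928, -106.60816

Point 1:
  φ: split at 2 digits → 76° and 45.6155′; 76 + 45.6155/60 = 76.760258
  S ⇒ negate
  Lon: degrees = first 3 digits = 81, minutes = 43.06237; 81 + 43.06237/60 = 81.717706
  hemisphere W, so the sign is −
Point 2:
  Lat: degrees = first 2 digits = 3, minutes = 35.42569; 3 + 35.42569/60 = 3.590428
  S ⇒ negate
  Longitude: split at 3 digits → 179° and 42.5968′; 179 + 42.5968/60 = 179.709947
  W → negative
Point 3:
  Lat: 0.988′ = 0.016467°; total 82.016467
  N ⇒ keep positive
  Longitude: 161 + 4.579/60 = 161.076317
  E → positive
Point 4:
  Latitude: degrees = first 2 digits = 60, minutes = 20.3566; 60 + 20.3566/60 = 60.339277
  S → negative
  Lon: split at 3 digits → 106° and 36.48945′; 106 + 36.48945/60 = 106.608158
  W → negative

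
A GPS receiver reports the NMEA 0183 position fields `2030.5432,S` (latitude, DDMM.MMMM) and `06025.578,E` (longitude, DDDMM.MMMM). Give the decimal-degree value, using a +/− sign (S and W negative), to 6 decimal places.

φ: split at 2 digits → 20° and 30.5432′; 20 + 30.5432/60 = 20.5090533
S ⇒ negate
λ: degrees = first 3 digits = 60, minutes = 25.578; 60 + 25.578/60 = 60.4263000
E ⇒ keep positive

-20.509053, 60.426300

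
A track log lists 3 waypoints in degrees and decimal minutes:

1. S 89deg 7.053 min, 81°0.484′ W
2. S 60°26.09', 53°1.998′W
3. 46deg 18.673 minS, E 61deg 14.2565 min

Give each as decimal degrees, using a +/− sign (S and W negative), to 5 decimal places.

Point 1:
  φ: 7.053′ = 0.117550°; total 89.117550
  hemisphere S, so the sign is −
  Longitude: 81 + 0.484/60 = 81.008067
  W → negative
Point 2:
  φ: 60 + 26.09/60 = 60.434833
  hemisphere S, so the sign is −
  Lon: 53 + 1.998/60 = 53.033300
  W → negative
Point 3:
  Lat: 46 + 18.673/60 = 46.311217
  hemisphere S, so the sign is −
  λ: 14.2565′ = 0.237608°; total 61.237608
  E → positive

1. -89.11755, -81.00807
2. -60.43483, -53.03330
3. -46.31122, 61.23761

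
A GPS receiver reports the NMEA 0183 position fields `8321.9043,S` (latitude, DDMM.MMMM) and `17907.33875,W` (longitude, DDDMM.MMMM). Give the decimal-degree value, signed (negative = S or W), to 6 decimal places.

Latitude: degrees = first 2 digits = 83, minutes = 21.9043; 83 + 21.9043/60 = 83.3650717
S ⇒ negate
λ: split at 3 digits → 179° and 7.33875′; 179 + 7.33875/60 = 179.1223125
W ⇒ negate

-83.365072, -179.122313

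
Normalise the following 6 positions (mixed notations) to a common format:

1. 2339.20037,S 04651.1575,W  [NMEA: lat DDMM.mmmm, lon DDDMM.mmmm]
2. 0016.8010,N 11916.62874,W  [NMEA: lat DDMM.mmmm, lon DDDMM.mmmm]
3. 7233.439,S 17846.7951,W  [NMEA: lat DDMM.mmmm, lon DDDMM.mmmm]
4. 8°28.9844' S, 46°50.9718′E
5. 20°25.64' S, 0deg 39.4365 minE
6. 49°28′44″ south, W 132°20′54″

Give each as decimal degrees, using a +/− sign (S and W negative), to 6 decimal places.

1. -23.653340, -46.852625
2. 0.280017, -119.277146
3. -72.557317, -178.779918
4. -8.483073, 46.849530
5. -20.427333, 0.657275
6. -49.478889, -132.348333

Point 1:
  φ: degrees = first 2 digits = 23, minutes = 39.20037; 23 + 39.20037/60 = 23.6533395
  hemisphere S, so the sign is −
  λ: split at 3 digits → 046° and 51.1575′; 46 + 51.1575/60 = 46.8526250
  hemisphere W, so the sign is −
Point 2:
  Lat: degrees = first 2 digits = 0, minutes = 16.801; 0 + 16.801/60 = 0.2800167
  N ⇒ keep positive
  Lon: degrees = first 3 digits = 119, minutes = 16.62874; 119 + 16.62874/60 = 119.2771457
  hemisphere W, so the sign is −
Point 3:
  Latitude: split at 2 digits → 72° and 33.439′; 72 + 33.439/60 = 72.5573167
  S ⇒ negate
  Longitude: split at 3 digits → 178° and 46.7951′; 178 + 46.7951/60 = 178.7799183
  W → negative
Point 4:
  Lat: 28.9844′ = 0.483073°; total 8.4830733
  S ⇒ negate
  Lon: 50.9718′ = 0.849530°; total 46.8495300
  E ⇒ keep positive
Point 5:
  Lat: 20 + 25.64/60 = 20.4273333
  hemisphere S, so the sign is −
  λ: 0 + 39.4365/60 = 0.6572750
  E ⇒ keep positive
Point 6:
  Latitude: 28′ + 44″ = 28.73333′; 49 + 28.73333/60 = 49.4788889
  hemisphere S, so the sign is −
  λ: 20′ + 54″ = 20.90000′; 132 + 20.90000/60 = 132.3483333
  W → negative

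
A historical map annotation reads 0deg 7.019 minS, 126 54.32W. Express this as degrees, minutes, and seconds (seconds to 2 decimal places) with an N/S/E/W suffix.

0°07′1.14″ S, 126°54′19.20″ W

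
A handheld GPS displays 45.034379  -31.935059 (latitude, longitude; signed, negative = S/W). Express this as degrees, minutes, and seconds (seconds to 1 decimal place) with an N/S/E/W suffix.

45°02′3.8″ N, 31°56′6.2″ W

Latitude: 0.034379° → 2.06274′; 0.06274 × 60 = 3.764″
Longitude is negative → W; |value| = 31.935059
Lon: 0.935059° → 56.10354′; 0.10354 × 60 = 6.212″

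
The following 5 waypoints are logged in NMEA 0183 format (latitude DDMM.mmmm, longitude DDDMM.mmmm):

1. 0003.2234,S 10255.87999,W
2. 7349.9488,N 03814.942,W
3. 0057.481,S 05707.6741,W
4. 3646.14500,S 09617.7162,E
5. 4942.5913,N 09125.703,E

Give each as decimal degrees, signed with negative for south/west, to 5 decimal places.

Point 1:
  φ: split at 2 digits → 00° and 3.2234′; 0 + 3.2234/60 = 0.053723
  S → negative
  Lon: degrees = first 3 digits = 102, minutes = 55.87999; 102 + 55.87999/60 = 102.931333
  W ⇒ negate
Point 2:
  Latitude: degrees = first 2 digits = 73, minutes = 49.9488; 73 + 49.9488/60 = 73.832480
  N ⇒ keep positive
  Lon: split at 3 digits → 038° and 14.942′; 38 + 14.942/60 = 38.249033
  hemisphere W, so the sign is −
Point 3:
  Latitude: split at 2 digits → 00° and 57.481′; 0 + 57.481/60 = 0.958017
  S ⇒ negate
  Longitude: split at 3 digits → 057° and 7.6741′; 57 + 7.6741/60 = 57.127902
  W ⇒ negate
Point 4:
  φ: degrees = first 2 digits = 36, minutes = 46.145; 36 + 46.145/60 = 36.769083
  S → negative
  λ: degrees = first 3 digits = 96, minutes = 17.7162; 96 + 17.7162/60 = 96.295270
  E → positive
Point 5:
  Lat: degrees = first 2 digits = 49, minutes = 42.5913; 49 + 42.5913/60 = 49.709855
  N → positive
  Longitude: split at 3 digits → 091° and 25.703′; 91 + 25.703/60 = 91.428383
  E → positive

1. -0.05372, -102.93133
2. 73.83248, -38.24903
3. -0.95802, -57.12790
4. -36.76908, 96.29527
5. 49.70986, 91.42838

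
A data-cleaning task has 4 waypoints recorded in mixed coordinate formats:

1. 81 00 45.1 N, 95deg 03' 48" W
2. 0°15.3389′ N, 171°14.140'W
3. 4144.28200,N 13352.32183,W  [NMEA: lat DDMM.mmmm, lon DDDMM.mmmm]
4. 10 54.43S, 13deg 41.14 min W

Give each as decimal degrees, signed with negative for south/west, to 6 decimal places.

Point 1:
  Latitude: 0′ + 45.1″ = 0.75167′; 81 + 0.75167/60 = 81.0125278
  N → positive
  Longitude: 95 + 3/60 + 48/3600 = 95.0633333
  hemisphere W, so the sign is −
Point 2:
  φ: 0 + 15.3389/60 = 0.2556483
  N ⇒ keep positive
  Longitude: 171 + 14.14/60 = 171.2356667
  W ⇒ negate
Point 3:
  Lat: degrees = first 2 digits = 41, minutes = 44.282; 41 + 44.282/60 = 41.7380333
  N ⇒ keep positive
  Lon: split at 3 digits → 133° and 52.32183′; 133 + 52.32183/60 = 133.8720305
  W ⇒ negate
Point 4:
  Lat: 54.43′ = 0.907167°; total 10.9071667
  S → negative
  Lon: 41.14′ = 0.685667°; total 13.6856667
  hemisphere W, so the sign is −

1. 81.012528, -95.063333
2. 0.255648, -171.235667
3. 41.738033, -133.872031
4. -10.907167, -13.685667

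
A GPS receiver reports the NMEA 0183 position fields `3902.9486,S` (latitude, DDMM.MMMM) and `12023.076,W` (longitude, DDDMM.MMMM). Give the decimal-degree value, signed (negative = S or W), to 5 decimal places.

φ: degrees = first 2 digits = 39, minutes = 2.9486; 39 + 2.9486/60 = 39.049143
S → negative
λ: split at 3 digits → 120° and 23.076′; 120 + 23.076/60 = 120.384600
W → negative

-39.04914, -120.38460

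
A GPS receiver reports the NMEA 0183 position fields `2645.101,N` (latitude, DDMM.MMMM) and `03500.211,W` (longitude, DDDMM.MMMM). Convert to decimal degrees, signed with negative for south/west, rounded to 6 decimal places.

26.751683, -35.003517

φ: split at 2 digits → 26° and 45.101′; 26 + 45.101/60 = 26.7516833
N → positive
Lon: split at 3 digits → 035° and 0.211′; 35 + 0.211/60 = 35.0035167
W ⇒ negate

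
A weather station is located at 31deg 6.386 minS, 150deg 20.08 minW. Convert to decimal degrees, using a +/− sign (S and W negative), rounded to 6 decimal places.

Lat: 6.386′ = 0.106433°; total 31.1064333
S ⇒ negate
Longitude: 150 + 20.08/60 = 150.3346667
hemisphere W, so the sign is −

-31.106433, -150.334667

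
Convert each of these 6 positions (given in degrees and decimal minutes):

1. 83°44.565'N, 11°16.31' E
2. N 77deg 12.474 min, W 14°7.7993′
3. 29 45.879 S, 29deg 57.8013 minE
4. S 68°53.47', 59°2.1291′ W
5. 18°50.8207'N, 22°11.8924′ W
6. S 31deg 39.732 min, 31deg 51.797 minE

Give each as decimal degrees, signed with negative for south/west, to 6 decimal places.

Point 1:
  Lat: 83 + 44.565/60 = 83.7427500
  N → positive
  Lon: 16.31′ = 0.271833°; total 11.2718333
  E → positive
Point 2:
  φ: 12.474′ = 0.207900°; total 77.2079000
  N ⇒ keep positive
  Longitude: 14 + 7.7993/60 = 14.1299883
  W → negative
Point 3:
  Lat: 29 + 45.879/60 = 29.7646500
  S → negative
  Longitude: 57.8013′ = 0.963355°; total 29.9633550
  E → positive
Point 4:
  Latitude: 53.47′ = 0.891167°; total 68.8911667
  S ⇒ negate
  λ: 59 + 2.1291/60 = 59.0354850
  hemisphere W, so the sign is −
Point 5:
  φ: 18 + 50.8207/60 = 18.8470117
  N ⇒ keep positive
  λ: 22 + 11.8924/60 = 22.1982067
  W ⇒ negate
Point 6:
  Latitude: 31 + 39.732/60 = 31.6622000
  S ⇒ negate
  λ: 31 + 51.797/60 = 31.8632833
  E ⇒ keep positive

1. 83.742750, 11.271833
2. 77.207900, -14.129988
3. -29.764650, 29.963355
4. -68.891167, -59.035485
5. 18.847012, -22.198207
6. -31.662200, 31.863283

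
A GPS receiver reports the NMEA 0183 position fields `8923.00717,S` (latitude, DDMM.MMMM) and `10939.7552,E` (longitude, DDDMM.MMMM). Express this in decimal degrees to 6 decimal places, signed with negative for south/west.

-89.383453, 109.662587

Lat: split at 2 digits → 89° and 23.00717′; 89 + 23.00717/60 = 89.3834528
S → negative
Longitude: degrees = first 3 digits = 109, minutes = 39.7552; 109 + 39.7552/60 = 109.6625867
E → positive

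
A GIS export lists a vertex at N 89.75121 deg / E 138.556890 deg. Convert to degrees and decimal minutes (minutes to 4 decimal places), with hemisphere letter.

89° 45.0726′ N, 138° 33.4134′ E

Lat: 89° + 0.751210 × 60 = 89° 45.072600′
Longitude: minutes = (138.556890 − 138) × 60 = 33.413400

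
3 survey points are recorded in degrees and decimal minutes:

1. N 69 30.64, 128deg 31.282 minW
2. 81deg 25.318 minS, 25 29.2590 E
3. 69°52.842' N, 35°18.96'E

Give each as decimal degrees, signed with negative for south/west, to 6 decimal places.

1. 69.510667, -128.521367
2. -81.421967, 25.487650
3. 69.880700, 35.316000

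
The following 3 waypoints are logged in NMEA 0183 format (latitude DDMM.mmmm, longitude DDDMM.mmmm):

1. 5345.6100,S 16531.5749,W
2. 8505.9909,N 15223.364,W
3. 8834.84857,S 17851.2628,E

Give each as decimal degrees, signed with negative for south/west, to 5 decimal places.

Point 1:
  Lat: degrees = first 2 digits = 53, minutes = 45.61; 53 + 45.61/60 = 53.760167
  S → negative
  Lon: degrees = first 3 digits = 165, minutes = 31.5749; 165 + 31.5749/60 = 165.526248
  hemisphere W, so the sign is −
Point 2:
  φ: degrees = first 2 digits = 85, minutes = 5.9909; 85 + 5.9909/60 = 85.099848
  N → positive
  Lon: split at 3 digits → 152° and 23.364′; 152 + 23.364/60 = 152.389400
  hemisphere W, so the sign is −
Point 3:
  φ: degrees = first 2 digits = 88, minutes = 34.84857; 88 + 34.84857/60 = 88.580810
  S ⇒ negate
  λ: degrees = first 3 digits = 178, minutes = 51.2628; 178 + 51.2628/60 = 178.854380
  E → positive

1. -53.76017, -165.52625
2. 85.09985, -152.38940
3. -88.58081, 178.85438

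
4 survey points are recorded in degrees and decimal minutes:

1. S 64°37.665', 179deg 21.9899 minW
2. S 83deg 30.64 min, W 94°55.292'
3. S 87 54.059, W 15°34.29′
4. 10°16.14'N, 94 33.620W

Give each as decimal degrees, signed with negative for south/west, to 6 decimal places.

1. -64.627750, -179.366498
2. -83.510667, -94.921533
3. -87.900983, -15.571500
4. 10.269000, -94.560333

Point 1:
  φ: 37.665′ = 0.627750°; total 64.6277500
  S → negative
  Longitude: 179 + 21.9899/60 = 179.3664983
  hemisphere W, so the sign is −
Point 2:
  Lat: 83 + 30.64/60 = 83.5106667
  S ⇒ negate
  Longitude: 55.292′ = 0.921533°; total 94.9215333
  W → negative
Point 3:
  φ: 87 + 54.059/60 = 87.9009833
  S → negative
  Longitude: 15 + 34.29/60 = 15.5715000
  W → negative
Point 4:
  φ: 10 + 16.14/60 = 10.2690000
  N ⇒ keep positive
  λ: 94 + 33.62/60 = 94.5603333
  W ⇒ negate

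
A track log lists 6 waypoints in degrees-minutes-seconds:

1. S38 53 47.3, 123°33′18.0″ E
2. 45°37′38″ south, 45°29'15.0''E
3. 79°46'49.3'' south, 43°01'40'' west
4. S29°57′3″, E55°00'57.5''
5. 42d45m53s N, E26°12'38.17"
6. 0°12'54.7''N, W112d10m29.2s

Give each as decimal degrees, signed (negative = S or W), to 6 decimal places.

Point 1:
  Lat: 38 + 53/60 + 47.3/3600 = 38.8964722
  hemisphere S, so the sign is −
  Longitude: 123 + 33/60 + 18/3600 = 123.5550000
  E → positive
Point 2:
  φ: 37′ + 38″ = 37.63333′; 45 + 37.63333/60 = 45.6272222
  S → negative
  Lon: 29′ + 15″ = 29.25000′; 45 + 29.25000/60 = 45.4875000
  E ⇒ keep positive
Point 3:
  Lat: 46′ + 49.3″ = 46.82167′; 79 + 46.82167/60 = 79.7803611
  hemisphere S, so the sign is −
  Longitude: 43 + 1/60 + 40/3600 = 43.0277778
  W ⇒ negate
Point 4:
  φ: 29 + 57/60 + 3/3600 = 29.9508333
  S ⇒ negate
  λ: 55 + 0/60 + 57.5/3600 = 55.0159722
  E → positive
Point 5:
  Latitude: 45′ + 53″ = 45.88333′; 42 + 45.88333/60 = 42.7647222
  N → positive
  Lon: 26 + 12/60 + 38.17/3600 = 26.2106028
  E → positive
Point 6:
  Lat: 12′ + 54.7″ = 12.91167′; 0 + 12.91167/60 = 0.2151944
  N → positive
  Longitude: 112° + 10/60 + 29.2/3600 = 112 + 0.166667 + 0.008111 = 112.1747778
  hemisphere W, so the sign is −

1. -38.896472, 123.555000
2. -45.627222, 45.487500
3. -79.780361, -43.027778
4. -29.950833, 55.015972
5. 42.764722, 26.210603
6. 0.215194, -112.174778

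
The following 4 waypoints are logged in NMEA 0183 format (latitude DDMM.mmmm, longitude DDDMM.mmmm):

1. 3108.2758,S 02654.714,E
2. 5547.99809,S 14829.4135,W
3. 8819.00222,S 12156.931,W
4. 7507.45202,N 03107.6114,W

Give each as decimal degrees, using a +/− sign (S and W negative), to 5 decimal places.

1. -31.13793, 26.91190
2. -55.79997, -148.49023
3. -88.31670, -121.94885
4. 75.12420, -31.12686

Point 1:
  Lat: split at 2 digits → 31° and 8.2758′; 31 + 8.2758/60 = 31.137930
  hemisphere S, so the sign is −
  Lon: split at 3 digits → 026° and 54.714′; 26 + 54.714/60 = 26.911900
  E ⇒ keep positive
Point 2:
  Latitude: split at 2 digits → 55° and 47.99809′; 55 + 47.99809/60 = 55.799968
  S ⇒ negate
  Longitude: split at 3 digits → 148° and 29.4135′; 148 + 29.4135/60 = 148.490225
  W → negative
Point 3:
  Latitude: split at 2 digits → 88° and 19.00222′; 88 + 19.00222/60 = 88.316704
  S ⇒ negate
  Lon: split at 3 digits → 121° and 56.931′; 121 + 56.931/60 = 121.948850
  W ⇒ negate
Point 4:
  Latitude: degrees = first 2 digits = 75, minutes = 7.45202; 75 + 7.45202/60 = 75.124200
  N ⇒ keep positive
  λ: split at 3 digits → 031° and 7.6114′; 31 + 7.6114/60 = 31.126857
  W → negative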